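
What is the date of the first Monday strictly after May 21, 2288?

May 21, 2288 is a Monday.
From Monday to the next Monday is 7 days.
May 21, 2288 + 7 = May 28, 2288.

May 28, 2288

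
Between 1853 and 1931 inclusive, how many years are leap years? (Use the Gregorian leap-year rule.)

Multiples of 4 in [1853,1931]: 19.
Of those, multiples of 100: 1 (not leap unless ÷400).
Multiples of 400: 0.
Leap years = 19 − 1 + 0 = 18.

18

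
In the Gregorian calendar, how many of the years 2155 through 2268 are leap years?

Multiples of 4 in [2155,2268]: 29.
Of those, multiples of 100: 1 (not leap unless ÷400).
Multiples of 400: 0.
Leap years = 29 − 1 + 0 = 28.

28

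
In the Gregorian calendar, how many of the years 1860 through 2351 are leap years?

Multiples of 4 in [1860,2351]: 123.
Of those, multiples of 100: 5 (not leap unless ÷400).
Multiples of 400: 1.
Leap years = 123 − 5 + 1 = 119.

119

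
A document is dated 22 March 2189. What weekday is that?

Doomsday rule: the anchor day for the 2100s is Sunday. For year 89: 89÷12 = 7 r 5, and 5÷4 = 1, so 7+5+1 = 13.
Sunday + 13 ≡ Saturday — that's 2189's doomsday.
In March the doomsday date is Mar 14.
Mar 22 is 8 days after Mar 14; 8 mod 7 = 1, so Saturday + 1 = Sunday.

Sunday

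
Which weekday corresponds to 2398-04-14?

Doomsday rule: the anchor day for the 2300s is Wednesday. For year 98: 98÷12 = 8 r 2, and 2÷4 = 0, so 8+2+0 = 10.
Wednesday + 10 ≡ Saturday — that's 2398's doomsday.
In April the doomsday date is Apr 4.
Apr 14 is 10 days after Apr 4; 10 mod 7 = 3, so Saturday + 3 = Tuesday.

Tuesday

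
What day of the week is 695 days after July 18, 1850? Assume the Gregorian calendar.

Jul 18, 1850 is a Thursday.
695 mod 7 = 2, so 695 days after a Thursday is Thursday + 2 = Saturday.

Saturday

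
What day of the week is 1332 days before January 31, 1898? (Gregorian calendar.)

Saturday

Jan 31, 1898 is a Monday.
1332 mod 7 = 2, so 1332 days before a Monday is Monday − 2 = Saturday.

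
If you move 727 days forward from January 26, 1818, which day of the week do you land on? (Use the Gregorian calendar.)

Sunday

First find the weekday of Jan 26, 1818. Doomsday rule: the anchor day for the 1800s is Friday. For year 18: 18÷12 = 1 r 6, and 6÷4 = 1, so 1+6+1 = 8.
Friday + 8 ≡ Saturday — that's 1818's doomsday.
In January the doomsday date is Jan 3 (1818 is not a leap year).
Jan 26 is 23 days after Jan 3; 23 mod 7 = 2, so Saturday + 2 = Monday.
727 mod 7 = 6, so 727 days after a Monday is Monday + 6 = Sunday.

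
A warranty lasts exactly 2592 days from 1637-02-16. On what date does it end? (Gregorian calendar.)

+365 (one year) → Feb 16, 1638 (2227 left).
+365 (one year) → Feb 16, 1639 (1862 left).
+365 (one year) → Feb 16, 1640 (1497 left).
+366 (one year; includes Feb 29, 1640) → Feb 16, 1641 (1131 left).
+365 (one year) → Feb 16, 1642 (766 left).
+365 (one year) → Feb 16, 1643 (401 left).
+365 (one year) → Feb 16, 1644 (36 left).
Feb has 29 days: +14 → Mar 1, 1644 (22 left).
+22 → Mar 23, 1644.

March 23, 1644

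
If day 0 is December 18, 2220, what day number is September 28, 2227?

2475

Dec 18, 2220 → Dec 18, 2221: 365 days.
Dec 18, 2221 → Dec 18, 2222: 365 days.
Dec 18, 2222 → Dec 18, 2223: 365 days.
Dec 18, 2223 → Dec 18, 2224: 366 days (Feb 29, 2224 is in that span).
Dec 18, 2224 → Dec 18, 2225: 365 days.
Dec 18, 2225 → Dec 18, 2226: 365 days.
Dec 18, 2226 → Jan 18, 2227: 31 days (December has 31).
Jan 18, 2227 → Feb 18, 2227: 31 days (January has 31).
Feb 18, 2227 → Mar 18, 2227: 28 days (February has 28).
Mar 18, 2227 → Apr 18, 2227: 31 days (March has 31).
Apr 18, 2227 → May 18, 2227: 30 days (April has 30).
May 18, 2227 → Jun 18, 2227: 31 days (May has 31).
Jun 18, 2227 → Jul 18, 2227: 30 days (June has 30).
Jul 18, 2227 → Aug 18, 2227: 31 days (July has 31).
Aug 18, 2227 → Sep 18, 2227: 31 days (August has 31).
Sep 18, 2227 → Sep 28, 2227: 10 days.
Total: 2475 days.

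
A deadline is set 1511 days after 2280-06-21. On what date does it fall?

+365 (one year) → Jun 21, 2281 (1146 left).
+365 (one year) → Jun 21, 2282 (781 left).
+365 (one year) → Jun 21, 2283 (416 left).
+366 (one year; includes Feb 29, 2284) → Jun 21, 2284 (50 left).
Jun has 30 days: +10 → Jul 1, 2284 (40 left).
Jul has 31 days: +31 → Aug 1, 2284 (9 left).
+9 → Aug 10, 2284.

August 10, 2284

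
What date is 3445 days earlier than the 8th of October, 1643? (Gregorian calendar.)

−365 (one year) → Oct 8, 1642 (3080 left).
−365 (one year) → Oct 8, 1641 (2715 left).
−365 (one year) → Oct 8, 1640 (2350 left).
−366 (one year; includes Feb 29, 1640) → Oct 8, 1639 (1984 left).
−365 (one year) → Oct 8, 1638 (1619 left).
−365 (one year) → Oct 8, 1637 (1254 left).
−365 (one year) → Oct 8, 1636 (889 left).
−366 (one year; includes Feb 29, 1636) → Oct 8, 1635 (523 left).
−365 (one year) → Oct 8, 1634 (158 left).
−8 → Sep 30, 1634 (end of Sep, 30 days; 150 left).
−30 → Aug 31, 1634 (end of Aug, 31 days; 120 left).
−31 → Jul 31, 1634 (end of Jul, 31 days; 89 left).
−31 → Jun 30, 1634 (end of Jun, 30 days; 58 left).
−30 → May 31, 1634 (end of May, 31 days; 28 left).
−28 → May 3, 1634.

May 3, 1634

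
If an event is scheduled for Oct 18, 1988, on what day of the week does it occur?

Doomsday rule: the anchor day for the 1900s is Wednesday. For year 88: 88÷12 = 7 r 4, and 4÷4 = 1, so 7+4+1 = 12.
Wednesday + 12 ≡ Monday — that's 1988's doomsday.
In October the doomsday date is Oct 10.
Oct 18 is 8 days after Oct 10; 8 mod 7 = 1, so Monday + 1 = Tuesday.

Tuesday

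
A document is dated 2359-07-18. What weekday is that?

Doomsday rule: the anchor day for the 2300s is Wednesday. For year 59: 59÷12 = 4 r 11, and 11÷4 = 2, so 4+11+2 = 17.
Wednesday + 17 ≡ Saturday — that's 2359's doomsday.
In July the doomsday date is Jul 11.
Jul 18 is 7 days after Jul 11; 7 mod 7 = 0, so Saturday + 0 = Saturday.

Saturday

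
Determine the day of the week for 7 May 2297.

Friday

Doomsday rule: the anchor day for the 2200s is Friday. For year 97: 97÷12 = 8 r 1, and 1÷4 = 0, so 8+1+0 = 9.
Friday + 9 ≡ Sunday — that's 2297's doomsday.
In May the doomsday date is May 9.
May 7 is 2 days before May 9; 2 mod 7 = 2, so Sunday − 2 = Friday.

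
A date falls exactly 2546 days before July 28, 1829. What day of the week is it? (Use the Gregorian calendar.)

Thursday

Jul 28, 1829 is a Tuesday.
2546 mod 7 = 5, so 2546 days before a Tuesday is Tuesday − 5 = Thursday.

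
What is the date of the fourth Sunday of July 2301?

July 1, 2301 is a Monday.
The first Sunday is therefore July 7 (6 days later).
The fourth Sunday is 7 + 3×7 = July 28.

July 28, 2301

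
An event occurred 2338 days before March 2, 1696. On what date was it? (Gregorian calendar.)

−366 (one year; includes Feb 29, 1696) → Mar 2, 1695 (1972 left).
−365 (one year) → Mar 2, 1694 (1607 left).
−365 (one year) → Mar 2, 1693 (1242 left).
−365 (one year) → Mar 2, 1692 (877 left).
−366 (one year; includes Feb 29, 1692) → Mar 2, 1691 (511 left).
−365 (one year) → Mar 2, 1690 (146 left).
−2 → Feb 28, 1690 (end of Feb, 28 days; 144 left).
−28 → Jan 31, 1690 (end of Jan, 31 days; 116 left).
−31 → Dec 31, 1689 (end of Dec, 31 days; 85 left).
−31 → Nov 30, 1689 (end of Nov, 30 days; 54 left).
−30 → Oct 31, 1689 (end of Oct, 31 days; 24 left).
−24 → Oct 7, 1689.

October 7, 1689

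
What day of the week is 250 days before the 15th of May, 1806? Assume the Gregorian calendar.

May 15, 1806 is a Thursday.
250 mod 7 = 5, so 250 days before a Thursday is Thursday − 5 = Saturday.

Saturday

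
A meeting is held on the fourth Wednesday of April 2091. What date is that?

April 1, 2091 is a Sunday.
The first Wednesday is therefore April 4 (3 days later).
The fourth Wednesday is 4 + 3×7 = April 25.

April 25, 2091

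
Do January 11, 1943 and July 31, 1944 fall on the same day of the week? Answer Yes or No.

From Jan 11, 1943 to Jul 31, 1944 is 567 days.
567 mod 7 = 0, so they are the same weekday.
(Jan 11, 1943 is a Monday; Jul 31, 1944 is a Monday.)

Yes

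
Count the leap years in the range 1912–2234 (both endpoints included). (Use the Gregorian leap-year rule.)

79

Multiples of 4 in [1912,2234]: 81.
Of those, multiples of 100: 3 (not leap unless ÷400).
Multiples of 400: 1.
Leap years = 81 − 3 + 1 = 79.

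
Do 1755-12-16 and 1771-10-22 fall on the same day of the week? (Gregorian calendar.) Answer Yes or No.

Yes

From Dec 16, 1755 to Oct 22, 1771 is 5789 days.
5789 mod 7 = 0, so they are the same weekday.
(Dec 16, 1755 is a Tuesday; Oct 22, 1771 is a Tuesday.)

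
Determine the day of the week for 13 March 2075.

Doomsday rule: the anchor day for the 2000s is Tuesday. For year 75: 75÷12 = 6 r 3, and 3÷4 = 0, so 6+3+0 = 9.
Tuesday + 9 ≡ Thursday — that's 2075's doomsday.
In March the doomsday date is Mar 14.
Mar 13 is 1 day before Mar 14; 1 mod 7 = 1, so Thursday − 1 = Wednesday.

Wednesday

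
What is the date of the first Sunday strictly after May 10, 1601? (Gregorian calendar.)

May 10, 1601 is a Thursday.
From Thursday to the next Sunday is 3 days.
May 10, 1601 + 3 = May 13, 1601.

May 13, 1601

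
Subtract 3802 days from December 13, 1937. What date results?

−365 (one year) → Dec 13, 1936 (3437 left).
−366 (one year; includes Feb 29, 1936) → Dec 13, 1935 (3071 left).
−365 (one year) → Dec 13, 1934 (2706 left).
−365 (one year) → Dec 13, 1933 (2341 left).
−365 (one year) → Dec 13, 1932 (1976 left).
−366 (one year; includes Feb 29, 1932) → Dec 13, 1931 (1610 left).
−365 (one year) → Dec 13, 1930 (1245 left).
−365 (one year) → Dec 13, 1929 (880 left).
−365 (one year) → Dec 13, 1928 (515 left).
−366 (one year; includes Feb 29, 1928) → Dec 13, 1927 (149 left).
−13 → Nov 30, 1927 (end of Nov, 30 days; 136 left).
−30 → Oct 31, 1927 (end of Oct, 31 days; 106 left).
−31 → Sep 30, 1927 (end of Sep, 30 days; 75 left).
−30 → Aug 31, 1927 (end of Aug, 31 days; 45 left).
−31 → Jul 31, 1927 (end of Jul, 31 days; 14 left).
−14 → Jul 17, 1927.

July 17, 1927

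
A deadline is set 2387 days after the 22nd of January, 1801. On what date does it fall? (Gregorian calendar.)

August 6, 1807

+365 (one year) → Jan 22, 1802 (2022 left).
+365 (one year) → Jan 22, 1803 (1657 left).
+365 (one year) → Jan 22, 1804 (1292 left).
+366 (one year; includes Feb 29, 1804) → Jan 22, 1805 (926 left).
+365 (one year) → Jan 22, 1806 (561 left).
+365 (one year) → Jan 22, 1807 (196 left).
Jan has 31 days: +10 → Feb 1, 1807 (186 left).
Feb has 28 days: +28 → Mar 1, 1807 (158 left).
Mar has 31 days: +31 → Apr 1, 1807 (127 left).
Apr has 30 days: +30 → May 1, 1807 (97 left).
May has 31 days: +31 → Jun 1, 1807 (66 left).
Jun has 30 days: +30 → Jul 1, 1807 (36 left).
Jul has 31 days: +31 → Aug 1, 1807 (5 left).
+5 → Aug 6, 1807.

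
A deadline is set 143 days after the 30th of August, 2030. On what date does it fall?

Aug has 31 days: +2 → Sep 1, 2030 (141 left).
Sep has 30 days: +30 → Oct 1, 2030 (111 left).
Oct has 31 days: +31 → Nov 1, 2030 (80 left).
Nov has 30 days: +30 → Dec 1, 2030 (50 left).
Dec has 31 days: +31 → Jan 1, 2031 (19 left).
+19 → Jan 20, 2031.

January 20, 2031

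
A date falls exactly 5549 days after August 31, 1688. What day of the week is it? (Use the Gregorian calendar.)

Aug 31, 1688 is a Tuesday.
5549 mod 7 = 5, so 5549 days after a Tuesday is Tuesday + 5 = Sunday.

Sunday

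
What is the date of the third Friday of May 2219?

May 1, 2219 is a Saturday.
The first Friday is therefore May 7 (6 days later).
The third Friday is 7 + 2×7 = May 21.

May 21, 2219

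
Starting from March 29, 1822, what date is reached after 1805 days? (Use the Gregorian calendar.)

March 8, 1827

+365 (one year) → Mar 29, 1823 (1440 left).
+366 (one year; includes Feb 29, 1824) → Mar 29, 1824 (1074 left).
+365 (one year) → Mar 29, 1825 (709 left).
+365 (one year) → Mar 29, 1826 (344 left).
Mar has 31 days: +3 → Apr 1, 1826 (341 left).
Apr has 30 days: +30 → May 1, 1826 (311 left).
May has 31 days: +31 → Jun 1, 1826 (280 left).
Jun has 30 days: +30 → Jul 1, 1826 (250 left).
Jul has 31 days: +31 → Aug 1, 1826 (219 left).
Aug has 31 days: +31 → Sep 1, 1826 (188 left).
Sep has 30 days: +30 → Oct 1, 1826 (158 left).
Oct has 31 days: +31 → Nov 1, 1826 (127 left).
Nov has 30 days: +30 → Dec 1, 1826 (97 left).
Dec has 31 days: +31 → Jan 1, 1827 (66 left).
Jan has 31 days: +31 → Feb 1, 1827 (35 left).
Feb has 28 days: +28 → Mar 1, 1827 (7 left).
+7 → Mar 8, 1827.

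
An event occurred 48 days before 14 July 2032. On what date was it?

May 27, 2032

−14 → Jun 30, 2032 (end of Jun, 30 days; 34 left).
−30 → May 31, 2032 (end of May, 31 days; 4 left).
−4 → May 27, 2032.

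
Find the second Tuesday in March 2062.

March 1, 2062 is a Wednesday.
The first Tuesday is therefore March 7 (6 days later).
The second Tuesday is 7 + 1×7 = March 14.

March 14, 2062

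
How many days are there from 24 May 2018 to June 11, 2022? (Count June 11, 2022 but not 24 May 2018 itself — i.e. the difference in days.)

1479

May 24, 2018 → May 24, 2019: 365 days.
May 24, 2019 → May 24, 2020: 366 days (Feb 29, 2020 is in that span).
May 24, 2020 → May 24, 2021: 365 days.
May 24, 2021 → Jun 24, 2021: 31 days (May has 31).
Jun 24, 2021 → Jul 24, 2021: 30 days (June has 30).
Jul 24, 2021 → Aug 24, 2021: 31 days (July has 31).
Aug 24, 2021 → Sep 24, 2021: 31 days (August has 31).
Sep 24, 2021 → Oct 24, 2021: 30 days (September has 30).
Oct 24, 2021 → Nov 24, 2021: 31 days (October has 31).
Nov 24, 2021 → Dec 24, 2021: 30 days (November has 30).
Dec 24, 2021 → Jan 24, 2022: 31 days (December has 31).
Jan 24, 2022 → Feb 24, 2022: 31 days (January has 31).
Feb 24, 2022 → Mar 24, 2022: 28 days (February has 28).
Mar 24, 2022 → Apr 24, 2022: 31 days (March has 31).
Apr 24, 2022 → May 24, 2022: 30 days (April has 30).
May 24, 2022 → Jun 11, 2022: 18 days.
Total: 1479 days.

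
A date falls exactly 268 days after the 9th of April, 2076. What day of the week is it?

Apr 9, 2076 is a Thursday.
268 mod 7 = 2, so 268 days after a Thursday is Thursday + 2 = Saturday.

Saturday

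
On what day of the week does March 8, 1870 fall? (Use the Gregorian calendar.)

January 1, 1870 is a Saturday.
Jan 1, 1870 → Feb 1, 1870: 31 days (January has 31).
Feb 1, 1870 → Mar 1, 1870: 28 days (February has 28).
Mar 1, 1870 → Mar 8, 1870: 7 days.
Total: 66 days.
66 mod 7 = 3, so Saturday + 3 = Tuesday.

Tuesday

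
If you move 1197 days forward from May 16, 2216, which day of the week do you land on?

May 16, 2216 is a Thursday.
1197 mod 7 = 0, so 1197 days after a Thursday is Thursday + 0 = Thursday.

Thursday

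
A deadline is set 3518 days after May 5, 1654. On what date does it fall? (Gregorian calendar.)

+365 (one year) → May 5, 1655 (3153 left).
+366 (one year; includes Feb 29, 1656) → May 5, 1656 (2787 left).
+365 (one year) → May 5, 1657 (2422 left).
+365 (one year) → May 5, 1658 (2057 left).
+365 (one year) → May 5, 1659 (1692 left).
+366 (one year; includes Feb 29, 1660) → May 5, 1660 (1326 left).
+365 (one year) → May 5, 1661 (961 left).
+365 (one year) → May 5, 1662 (596 left).
+365 (one year) → May 5, 1663 (231 left).
May has 31 days: +27 → Jun 1, 1663 (204 left).
Jun has 30 days: +30 → Jul 1, 1663 (174 left).
Jul has 31 days: +31 → Aug 1, 1663 (143 left).
Aug has 31 days: +31 → Sep 1, 1663 (112 left).
Sep has 30 days: +30 → Oct 1, 1663 (82 left).
Oct has 31 days: +31 → Nov 1, 1663 (51 left).
Nov has 30 days: +30 → Dec 1, 1663 (21 left).
+21 → Dec 22, 1663.

December 22, 1663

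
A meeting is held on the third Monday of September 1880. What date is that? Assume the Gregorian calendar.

September 1, 1880 is a Wednesday.
The first Monday is therefore September 6 (5 days later).
The third Monday is 6 + 2×7 = September 20.

September 20, 1880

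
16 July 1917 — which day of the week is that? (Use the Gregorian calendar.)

Doomsday rule: the anchor day for the 1900s is Wednesday. For year 17: 17÷12 = 1 r 5, and 5÷4 = 1, so 1+5+1 = 7.
Wednesday + 7 ≡ Wednesday — that's 1917's doomsday.
In July the doomsday date is Jul 11.
Jul 16 is 5 days after Jul 11; 5 mod 7 = 5, so Wednesday + 5 = Monday.

Monday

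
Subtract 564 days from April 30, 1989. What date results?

October 14, 1987

−365 (one year) → Apr 30, 1988 (199 left).
−30 → Mar 31, 1988 (end of Mar, 31 days; 169 left).
−31 → Feb 29, 1988 (end of Feb, 29 days; 138 left).
−29 → Jan 31, 1988 (end of Jan, 31 days; 109 left).
−31 → Dec 31, 1987 (end of Dec, 31 days; 78 left).
−31 → Nov 30, 1987 (end of Nov, 30 days; 47 left).
−30 → Oct 31, 1987 (end of Oct, 31 days; 17 left).
−17 → Oct 14, 1987.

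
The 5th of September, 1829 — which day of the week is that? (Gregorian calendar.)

Doomsday rule: the anchor day for the 1800s is Friday. For year 29: 29÷12 = 2 r 5, and 5÷4 = 1, so 2+5+1 = 8.
Friday + 8 ≡ Saturday — that's 1829's doomsday.
In September the doomsday date is Sep 5.
Sep 5 is the doomsday itself: Saturday.

Saturday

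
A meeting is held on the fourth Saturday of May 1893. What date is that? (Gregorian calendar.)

May 27, 1893

May 1, 1893 is a Monday.
The first Saturday is therefore May 6 (5 days later).
The fourth Saturday is 6 + 3×7 = May 27.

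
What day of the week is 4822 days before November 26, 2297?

Nov 26, 2297 is a Friday.
4822 mod 7 = 6, so 4822 days before a Friday is Friday − 6 = Saturday.

Saturday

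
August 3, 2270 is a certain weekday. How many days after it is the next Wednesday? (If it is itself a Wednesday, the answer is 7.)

Aug 3, 2270 is a Wednesday.
From Wednesday to the next Wednesday is 7 days.

7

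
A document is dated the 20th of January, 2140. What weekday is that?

Wednesday

Doomsday rule: the anchor day for the 2100s is Sunday. For year 40: 40÷12 = 3 r 4, and 4÷4 = 1, so 3+4+1 = 8.
Sunday + 8 ≡ Monday — that's 2140's doomsday.
In January the doomsday date is Jan 4 (2140 is a leap year (divisible by 4)).
Jan 20 is 16 days after Jan 4; 16 mod 7 = 2, so Monday + 2 = Wednesday.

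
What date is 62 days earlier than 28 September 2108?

July 28, 2108

−28 → Aug 31, 2108 (end of Aug, 31 days; 34 left).
−31 → Jul 31, 2108 (end of Jul, 31 days; 3 left).
−3 → Jul 28, 2108.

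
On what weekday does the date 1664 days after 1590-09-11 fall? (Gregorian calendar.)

Sep 11, 1590 is a Tuesday.
1664 mod 7 = 5, so 1664 days after a Tuesday is Tuesday + 5 = Sunday.

Sunday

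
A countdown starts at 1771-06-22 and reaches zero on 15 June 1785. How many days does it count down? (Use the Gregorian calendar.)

Jun 22, 1771 → Jun 22, 1772: 366 days (Feb 29, 1772 is in that span).
Jun 22, 1772 → Jun 22, 1773: 365 days.
Jun 22, 1773 → Jun 22, 1774: 365 days.
Jun 22, 1774 → Jun 22, 1775: 365 days.
Jun 22, 1775 → Jun 22, 1776: 366 days (Feb 29, 1776 is in that span).
Jun 22, 1776 → Jun 22, 1777: 365 days.
Jun 22, 1777 → Jun 22, 1778: 365 days.
Jun 22, 1778 → Jun 22, 1779: 365 days.
Jun 22, 1779 → Jun 22, 1780: 366 days (Feb 29, 1780 is in that span).
Jun 22, 1780 → Jun 22, 1781: 365 days.
Jun 22, 1781 → Jun 22, 1782: 365 days.
Jun 22, 1782 → Jun 22, 1783: 365 days.
Jun 22, 1783 → Jun 22, 1784: 366 days (Feb 29, 1784 is in that span).
Jun 22, 1784 → Jul 22, 1784: 30 days (June has 30).
Jul 22, 1784 → Aug 22, 1784: 31 days (July has 31).
Aug 22, 1784 → Sep 22, 1784: 31 days (August has 31).
Sep 22, 1784 → Oct 22, 1784: 30 days (September has 30).
Oct 22, 1784 → Nov 22, 1784: 31 days (October has 31).
Nov 22, 1784 → Dec 22, 1784: 30 days (November has 30).
Dec 22, 1784 → Jan 22, 1785: 31 days (December has 31).
Jan 22, 1785 → Feb 22, 1785: 31 days (January has 31).
Feb 22, 1785 → Mar 22, 1785: 28 days (February has 28).
Mar 22, 1785 → Apr 22, 1785: 31 days (March has 31).
Apr 22, 1785 → May 22, 1785: 30 days (April has 30).
May 22, 1785 → Jun 15, 1785: 24 days.
Total: 5107 days.

5107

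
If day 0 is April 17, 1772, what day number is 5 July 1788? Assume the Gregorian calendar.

Apr 17, 1772 → Apr 17, 1773: 365 days.
Apr 17, 1773 → Apr 17, 1774: 365 days.
Apr 17, 1774 → Apr 17, 1775: 365 days.
Apr 17, 1775 → Apr 17, 1776: 366 days (Feb 29, 1776 is in that span).
Apr 17, 1776 → Apr 17, 1777: 365 days.
Apr 17, 1777 → Apr 17, 1778: 365 days.
Apr 17, 1778 → Apr 17, 1779: 365 days.
Apr 17, 1779 → Apr 17, 1780: 366 days (Feb 29, 1780 is in that span).
Apr 17, 1780 → Apr 17, 1781: 365 days.
Apr 17, 1781 → Apr 17, 1782: 365 days.
Apr 17, 1782 → Apr 17, 1783: 365 days.
Apr 17, 1783 → Apr 17, 1784: 366 days (Feb 29, 1784 is in that span).
Apr 17, 1784 → Apr 17, 1785: 365 days.
Apr 17, 1785 → Apr 17, 1786: 365 days.
Apr 17, 1786 → Apr 17, 1787: 365 days.
Apr 17, 1787 → Apr 17, 1788: 366 days (Feb 29, 1788 is in that span).
Apr 17, 1788 → May 17, 1788: 30 days (April has 30).
May 17, 1788 → Jun 17, 1788: 31 days (May has 31).
Jun 17, 1788 → Jul 5, 1788: 18 days.
Total: 5923 days.

5923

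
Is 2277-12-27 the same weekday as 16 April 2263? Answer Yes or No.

From Apr 16, 2263 to Dec 27, 2277 is 5369 days.
5369 mod 7 = 0, so they are the same weekday.
(Apr 16, 2263 is a Thursday; Dec 27, 2277 is a Thursday.)

Yes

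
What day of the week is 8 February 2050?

Tuesday

Doomsday rule: the anchor day for the 2000s is Tuesday. For year 50: 50÷12 = 4 r 2, and 2÷4 = 0, so 4+2+0 = 6.
Tuesday + 6 ≡ Monday — that's 2050's doomsday.
In February the doomsday date is Feb 28 (2050 is not a leap year).
Feb 8 is 20 days before Feb 28; 20 mod 7 = 6, so Monday − 6 = Tuesday.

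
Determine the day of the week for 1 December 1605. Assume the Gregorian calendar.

Doomsday rule: the anchor day for the 1600s is Tuesday. For year 05: 5÷12 = 0 r 5, and 5÷4 = 1, so 0+5+1 = 6.
Tuesday + 6 ≡ Monday — that's 1605's doomsday.
In December the doomsday date is Dec 12.
Dec 1 is 11 days before Dec 12; 11 mod 7 = 4, so Monday − 4 = Thursday.

Thursday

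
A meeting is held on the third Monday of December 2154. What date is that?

December 1, 2154 is a Sunday.
The first Monday is therefore December 2 (1 days later).
The third Monday is 2 + 2×7 = December 16.

December 16, 2154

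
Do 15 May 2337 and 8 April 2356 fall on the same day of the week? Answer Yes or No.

From May 15, 2337 to Apr 8, 2356 is 6903 days.
6903 mod 7 = 1, so they are different weekdays.
(May 15, 2337 is a Saturday; Apr 8, 2356 is a Sunday.)

No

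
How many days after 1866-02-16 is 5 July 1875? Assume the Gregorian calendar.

3426

Feb 16, 1866 → Feb 16, 1867: 365 days.
Feb 16, 1867 → Feb 16, 1868: 365 days.
Feb 16, 1868 → Feb 16, 1869: 366 days (Feb 29, 1868 is in that span).
Feb 16, 1869 → Feb 16, 1870: 365 days.
Feb 16, 1870 → Feb 16, 1871: 365 days.
Feb 16, 1871 → Feb 16, 1872: 365 days.
Feb 16, 1872 → Feb 16, 1873: 366 days (Feb 29, 1872 is in that span).
Feb 16, 1873 → Feb 16, 1874: 365 days.
Feb 16, 1874 → Feb 16, 1875: 365 days.
Feb 16, 1875 → Mar 16, 1875: 28 days (February has 28).
Mar 16, 1875 → Apr 16, 1875: 31 days (March has 31).
Apr 16, 1875 → May 16, 1875: 30 days (April has 30).
May 16, 1875 → Jun 16, 1875: 31 days (May has 31).
Jun 16, 1875 → Jul 5, 1875: 19 days.
Total: 3426 days.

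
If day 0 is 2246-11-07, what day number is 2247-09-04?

Nov 7, 2246 → Dec 7, 2246: 30 days (November has 30).
Dec 7, 2246 → Jan 7, 2247: 31 days (December has 31).
Jan 7, 2247 → Feb 7, 2247: 31 days (January has 31).
Feb 7, 2247 → Mar 7, 2247: 28 days (February has 28).
Mar 7, 2247 → Apr 7, 2247: 31 days (March has 31).
Apr 7, 2247 → May 7, 2247: 30 days (April has 30).
May 7, 2247 → Jun 7, 2247: 31 days (May has 31).
Jun 7, 2247 → Jul 7, 2247: 30 days (June has 30).
Jul 7, 2247 → Aug 7, 2247: 31 days (July has 31).
Aug 7, 2247 → Sep 4, 2247: 28 days.
Total: 301 days.

301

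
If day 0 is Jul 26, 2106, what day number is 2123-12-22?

6358

Jul 26, 2106 → Jul 26, 2107: 365 days.
Jul 26, 2107 → Jul 26, 2108: 366 days (Feb 29, 2108 is in that span).
Jul 26, 2108 → Jul 26, 2109: 365 days.
Jul 26, 2109 → Jul 26, 2110: 365 days.
Jul 26, 2110 → Jul 26, 2111: 365 days.
Jul 26, 2111 → Jul 26, 2112: 366 days (Feb 29, 2112 is in that span).
Jul 26, 2112 → Jul 26, 2113: 365 days.
Jul 26, 2113 → Jul 26, 2114: 365 days.
Jul 26, 2114 → Jul 26, 2115: 365 days.
Jul 26, 2115 → Jul 26, 2116: 366 days (Feb 29, 2116 is in that span).
Jul 26, 2116 → Jul 26, 2117: 365 days.
Jul 26, 2117 → Jul 26, 2118: 365 days.
Jul 26, 2118 → Jul 26, 2119: 365 days.
Jul 26, 2119 → Jul 26, 2120: 366 days (Feb 29, 2120 is in that span).
Jul 26, 2120 → Jul 26, 2121: 365 days.
Jul 26, 2121 → Jul 26, 2122: 365 days.
Jul 26, 2122 → Jul 26, 2123: 365 days.
Jul 26, 2123 → Aug 26, 2123: 31 days (July has 31).
Aug 26, 2123 → Sep 26, 2123: 31 days (August has 31).
Sep 26, 2123 → Oct 26, 2123: 30 days (September has 30).
Oct 26, 2123 → Nov 26, 2123: 31 days (October has 31).
Nov 26, 2123 → Dec 22, 2123: 26 days.
Total: 6358 days.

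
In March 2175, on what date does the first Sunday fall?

March 5, 2175

March 1, 2175 is a Wednesday.
The first Sunday is therefore March 5 (4 days later).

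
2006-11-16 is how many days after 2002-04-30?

Apr 30, 2002 → Apr 30, 2003: 365 days.
Apr 30, 2003 → Apr 30, 2004: 366 days (Feb 29, 2004 is in that span).
Apr 30, 2004 → Apr 30, 2005: 365 days.
Apr 30, 2005 → Apr 30, 2006: 365 days.
Apr 30, 2006 → May 30, 2006: 30 days (April has 30).
May 30, 2006 → Jun 30, 2006: 31 days (May has 31).
Jun 30, 2006 → Jul 30, 2006: 30 days (June has 30).
Jul 30, 2006 → Aug 30, 2006: 31 days (July has 31).
Aug 30, 2006 → Sep 30, 2006: 31 days (August has 31).
Sep 30, 2006 → Oct 30, 2006: 30 days (September has 30).
Oct 30, 2006 → Nov 16, 2006: 17 days.
Total: 1661 days.

1661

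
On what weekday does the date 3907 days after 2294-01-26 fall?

Saturday

First find the weekday of Jan 26, 2294. Doomsday rule: the anchor day for the 2200s is Friday. For year 94: 94÷12 = 7 r 10, and 10÷4 = 2, so 7+10+2 = 19.
Friday + 19 ≡ Wednesday — that's 2294's doomsday.
In January the doomsday date is Jan 3 (2294 is not a leap year).
Jan 26 is 23 days after Jan 3; 23 mod 7 = 2, so Wednesday + 2 = Friday.
3907 mod 7 = 1, so 3907 days after a Friday is Friday + 1 = Saturday.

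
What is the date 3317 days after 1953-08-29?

September 28, 1962

+365 (one year) → Aug 29, 1954 (2952 left).
+365 (one year) → Aug 29, 1955 (2587 left).
+366 (one year; includes Feb 29, 1956) → Aug 29, 1956 (2221 left).
+365 (one year) → Aug 29, 1957 (1856 left).
+365 (one year) → Aug 29, 1958 (1491 left).
+365 (one year) → Aug 29, 1959 (1126 left).
+366 (one year; includes Feb 29, 1960) → Aug 29, 1960 (760 left).
+365 (one year) → Aug 29, 1961 (395 left).
Aug has 31 days: +3 → Sep 1, 1961 (392 left).
Sep has 30 days: +30 → Oct 1, 1961 (362 left).
Oct has 31 days: +31 → Nov 1, 1961 (331 left).
Nov has 30 days: +30 → Dec 1, 1961 (301 left).
Dec has 31 days: +31 → Jan 1, 1962 (270 left).
Jan has 31 days: +31 → Feb 1, 1962 (239 left).
Feb has 28 days: +28 → Mar 1, 1962 (211 left).
Mar has 31 days: +31 → Apr 1, 1962 (180 left).
Apr has 30 days: +30 → May 1, 1962 (150 left).
May has 31 days: +31 → Jun 1, 1962 (119 left).
Jun has 30 days: +30 → Jul 1, 1962 (89 left).
Jul has 31 days: +31 → Aug 1, 1962 (58 left).
Aug has 31 days: +31 → Sep 1, 1962 (27 left).
+27 → Sep 28, 1962.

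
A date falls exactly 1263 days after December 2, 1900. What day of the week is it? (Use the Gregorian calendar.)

Wednesday

First find the weekday of Dec 2, 1900. Doomsday rule: the anchor day for the 1900s is Wednesday. For year 00: 0÷12 = 0 r 0, and 0÷4 = 0, so 0+0+0 = 0.
Wednesday + 0 ≡ Wednesday — that's 1900's doomsday.
In December the doomsday date is Dec 12.
Dec 2 is 10 days before Dec 12; 10 mod 7 = 3, so Wednesday − 3 = Sunday.
1263 mod 7 = 3, so 1263 days after a Sunday is Sunday + 3 = Wednesday.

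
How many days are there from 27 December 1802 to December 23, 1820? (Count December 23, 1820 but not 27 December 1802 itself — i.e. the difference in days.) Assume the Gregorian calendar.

Dec 27, 1802 → Dec 27, 1803: 365 days.
Dec 27, 1803 → Dec 27, 1804: 366 days (Feb 29, 1804 is in that span).
Dec 27, 1804 → Dec 27, 1805: 365 days.
Dec 27, 1805 → Dec 27, 1806: 365 days.
Dec 27, 1806 → Dec 27, 1807: 365 days.
Dec 27, 1807 → Dec 27, 1808: 366 days (Feb 29, 1808 is in that span).
Dec 27, 1808 → Dec 27, 1809: 365 days.
Dec 27, 1809 → Dec 27, 1810: 365 days.
Dec 27, 1810 → Dec 27, 1811: 365 days.
Dec 27, 1811 → Dec 27, 1812: 366 days (Feb 29, 1812 is in that span).
Dec 27, 1812 → Dec 27, 1813: 365 days.
Dec 27, 1813 → Dec 27, 1814: 365 days.
Dec 27, 1814 → Dec 27, 1815: 365 days.
Dec 27, 1815 → Dec 27, 1816: 366 days (Feb 29, 1816 is in that span).
Dec 27, 1816 → Dec 27, 1817: 365 days.
Dec 27, 1817 → Dec 27, 1818: 365 days.
Dec 27, 1818 → Dec 27, 1819: 365 days.
Dec 27, 1819 → Jan 27, 1820: 31 days (December has 31).
Jan 27, 1820 → Feb 27, 1820: 31 days (January has 31).
Feb 27, 1820 → Mar 27, 1820: 29 days (February has 29).
Mar 27, 1820 → Apr 27, 1820: 31 days (March has 31).
Apr 27, 1820 → May 27, 1820: 30 days (April has 30).
May 27, 1820 → Jun 27, 1820: 31 days (May has 31).
Jun 27, 1820 → Jul 27, 1820: 30 days (June has 30).
Jul 27, 1820 → Aug 27, 1820: 31 days (July has 31).
Aug 27, 1820 → Sep 27, 1820: 31 days (August has 31).
Sep 27, 1820 → Oct 27, 1820: 30 days (September has 30).
Oct 27, 1820 → Nov 27, 1820: 31 days (October has 31).
Nov 27, 1820 → Dec 23, 1820: 26 days.
Total: 6571 days.

6571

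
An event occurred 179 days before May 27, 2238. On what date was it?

−27 → Apr 30, 2238 (end of Apr, 30 days; 152 left).
−30 → Mar 31, 2238 (end of Mar, 31 days; 122 left).
−31 → Feb 28, 2238 (end of Feb, 28 days; 91 left).
−28 → Jan 31, 2238 (end of Jan, 31 days; 63 left).
−31 → Dec 31, 2237 (end of Dec, 31 days; 32 left).
−31 → Nov 30, 2237 (end of Nov, 30 days; 1 left).
−1 → Nov 29, 2237.

November 29, 2237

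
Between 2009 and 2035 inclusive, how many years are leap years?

6

Multiples of 4 in [2009,2035]: 6.
Of those, multiples of 100: 0 (not leap unless ÷400).
Multiples of 400: 0.
Leap years = 6 − 0 + 0 = 6.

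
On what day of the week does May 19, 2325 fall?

Doomsday rule: the anchor day for the 2300s is Wednesday. For year 25: 25÷12 = 2 r 1, and 1÷4 = 0, so 2+1+0 = 3.
Wednesday + 3 ≡ Saturday — that's 2325's doomsday.
In May the doomsday date is May 9.
May 19 is 10 days after May 9; 10 mod 7 = 3, so Saturday + 3 = Tuesday.

Tuesday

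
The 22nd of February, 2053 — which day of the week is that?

January 1, 2053 is a Wednesday.
Jan 1, 2053 → Feb 1, 2053: 31 days (January has 31).
Feb 1, 2053 → Feb 22, 2053: 21 days.
Total: 52 days.
52 mod 7 = 3, so Wednesday + 3 = Saturday.

Saturday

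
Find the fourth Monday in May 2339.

May 22, 2339

May 1, 2339 is a Monday.
The first Monday is therefore May 1 (same day).
The fourth Monday is 1 + 3×7 = May 22.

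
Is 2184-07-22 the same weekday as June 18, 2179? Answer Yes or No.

From Jun 18, 2179 to Jul 22, 2184 is 1861 days.
1861 mod 7 = 6, so they are different weekdays.
(Jun 18, 2179 is a Friday; Jul 22, 2184 is a Thursday.)

No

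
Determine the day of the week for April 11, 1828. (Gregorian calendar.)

Friday

Doomsday rule: the anchor day for the 1800s is Friday. For year 28: 28÷12 = 2 r 4, and 4÷4 = 1, so 2+4+1 = 7.
Friday + 7 ≡ Friday — that's 1828's doomsday.
In April the doomsday date is Apr 4.
Apr 11 is 7 days after Apr 4; 7 mod 7 = 0, so Friday + 0 = Friday.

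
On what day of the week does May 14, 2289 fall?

Doomsday rule: the anchor day for the 2200s is Friday. For year 89: 89÷12 = 7 r 5, and 5÷4 = 1, so 7+5+1 = 13.
Friday + 13 ≡ Thursday — that's 2289's doomsday.
In May the doomsday date is May 9.
May 14 is 5 days after May 9; 5 mod 7 = 5, so Thursday + 5 = Tuesday.

Tuesday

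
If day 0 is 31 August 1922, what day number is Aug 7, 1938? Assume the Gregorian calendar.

5820

Aug 31, 1922 → Aug 31, 1923: 365 days.
Aug 31, 1923 → Aug 31, 1924: 366 days (Feb 29, 1924 is in that span).
Aug 31, 1924 → Aug 31, 1925: 365 days.
Aug 31, 1925 → Aug 31, 1926: 365 days.
Aug 31, 1926 → Aug 31, 1927: 365 days.
Aug 31, 1927 → Aug 31, 1928: 366 days (Feb 29, 1928 is in that span).
Aug 31, 1928 → Aug 31, 1929: 365 days.
Aug 31, 1929 → Aug 31, 1930: 365 days.
Aug 31, 1930 → Aug 31, 1931: 365 days.
Aug 31, 1931 → Aug 31, 1932: 366 days (Feb 29, 1932 is in that span).
Aug 31, 1932 → Aug 31, 1933: 365 days.
Aug 31, 1933 → Aug 31, 1934: 365 days.
Aug 31, 1934 → Aug 31, 1935: 365 days.
Aug 31, 1935 → Aug 31, 1936: 366 days (Feb 29, 1936 is in that span).
Aug 31, 1936 → Aug 31, 1937: 365 days.
Aug 31, 1937 → Sep 30, 1937: 30 days (August has 31).
Sep 30, 1937 → Oct 30, 1937: 30 days (September has 30).
Oct 30, 1937 → Nov 30, 1937: 31 days (October has 31).
Nov 30, 1937 → Dec 30, 1937: 30 days (November has 30).
Dec 30, 1937 → Jan 30, 1938: 31 days (December has 31).
Jan 30, 1938 → Feb 28, 1938: 29 days (January has 31).
Feb 28, 1938 → Mar 28, 1938: 28 days (February has 28).
Mar 28, 1938 → Apr 28, 1938: 31 days (March has 31).
Apr 28, 1938 → May 28, 1938: 30 days (April has 30).
May 28, 1938 → Jun 28, 1938: 31 days (May has 31).
Jun 28, 1938 → Jul 28, 1938: 30 days (June has 30).
Jul 28, 1938 → Aug 7, 1938: 10 days.
Total: 5820 days.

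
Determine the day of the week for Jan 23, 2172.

Thursday

Doomsday rule: the anchor day for the 2100s is Sunday. For year 72: 72÷12 = 6 r 0, and 0÷4 = 0, so 6+0+0 = 6.
Sunday + 6 ≡ Saturday — that's 2172's doomsday.
In January the doomsday date is Jan 4 (2172 is a leap year (divisible by 4)).
Jan 23 is 19 days after Jan 4; 19 mod 7 = 5, so Saturday + 5 = Thursday.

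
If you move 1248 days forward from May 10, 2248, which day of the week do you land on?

First find the weekday of May 10, 2248. Doomsday rule: the anchor day for the 2200s is Friday. For year 48: 48÷12 = 4 r 0, and 0÷4 = 0, so 4+0+0 = 4.
Friday + 4 ≡ Tuesday — that's 2248's doomsday.
In May the doomsday date is May 9.
May 10 is 1 day after May 9; 1 mod 7 = 1, so Tuesday + 1 = Wednesday.
1248 mod 7 = 2, so 1248 days after a Wednesday is Wednesday + 2 = Friday.

Friday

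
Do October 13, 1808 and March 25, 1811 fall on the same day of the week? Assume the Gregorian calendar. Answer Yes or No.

No

From Oct 13, 1808 to Mar 25, 1811 is 893 days.
893 mod 7 = 4, so they are different weekdays.
(Oct 13, 1808 is a Thursday; Mar 25, 1811 is a Monday.)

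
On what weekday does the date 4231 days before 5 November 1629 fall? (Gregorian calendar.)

First find the weekday of Nov 5, 1629. Doomsday rule: the anchor day for the 1600s is Tuesday. For year 29: 29÷12 = 2 r 5, and 5÷4 = 1, so 2+5+1 = 8.
Tuesday + 8 ≡ Wednesday — that's 1629's doomsday.
In November the doomsday date is Nov 7.
Nov 5 is 2 days before Nov 7; 2 mod 7 = 2, so Wednesday − 2 = Monday.
4231 mod 7 = 3, so 4231 days before a Monday is Monday − 3 = Friday.

Friday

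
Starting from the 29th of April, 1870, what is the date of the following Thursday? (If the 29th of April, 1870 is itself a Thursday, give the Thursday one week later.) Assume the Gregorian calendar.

Apr 29, 1870 is a Friday.
From Friday to the next Thursday is 6 days.
Apr 29, 1870 + 6 = May 5, 1870.

May 5, 1870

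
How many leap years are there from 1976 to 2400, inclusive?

104

Multiples of 4 in [1976,2400]: 107.
Of those, multiples of 100: 5 (not leap unless ÷400).
Multiples of 400: 2.
Leap years = 107 − 5 + 2 = 104.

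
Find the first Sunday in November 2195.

November 1, 2195

November 1, 2195 is a Sunday.
The first Sunday is therefore November 1 (same day).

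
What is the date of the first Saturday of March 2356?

March 3, 2356

March 1, 2356 is a Thursday.
The first Saturday is therefore March 3 (2 days later).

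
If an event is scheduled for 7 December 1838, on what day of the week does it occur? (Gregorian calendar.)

Friday

Doomsday rule: the anchor day for the 1800s is Friday. For year 38: 38÷12 = 3 r 2, and 2÷4 = 0, so 3+2+0 = 5.
Friday + 5 ≡ Wednesday — that's 1838's doomsday.
In December the doomsday date is Dec 12.
Dec 7 is 5 days before Dec 12; 5 mod 7 = 5, so Wednesday − 5 = Friday.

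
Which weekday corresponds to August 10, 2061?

Doomsday rule: the anchor day for the 2000s is Tuesday. For year 61: 61÷12 = 5 r 1, and 1÷4 = 0, so 5+1+0 = 6.
Tuesday + 6 ≡ Monday — that's 2061's doomsday.
In August the doomsday date is Aug 8.
Aug 10 is 2 days after Aug 8; 2 mod 7 = 2, so Monday + 2 = Wednesday.

Wednesday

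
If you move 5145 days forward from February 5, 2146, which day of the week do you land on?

Saturday

Feb 5, 2146 is a Saturday.
5145 mod 7 = 0, so 5145 days after a Saturday is Saturday + 0 = Saturday.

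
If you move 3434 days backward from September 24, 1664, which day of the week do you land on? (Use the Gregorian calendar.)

First find the weekday of Sep 24, 1664. Doomsday rule: the anchor day for the 1600s is Tuesday. For year 64: 64÷12 = 5 r 4, and 4÷4 = 1, so 5+4+1 = 10.
Tuesday + 10 ≡ Friday — that's 1664's doomsday.
In September the doomsday date is Sep 5.
Sep 24 is 19 days after Sep 5; 19 mod 7 = 5, so Friday + 5 = Wednesday.
3434 mod 7 = 4, so 3434 days before a Wednesday is Wednesday − 4 = Saturday.

Saturday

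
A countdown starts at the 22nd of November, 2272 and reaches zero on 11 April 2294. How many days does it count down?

7810

Nov 22, 2272 → Nov 22, 2273: 365 days.
Nov 22, 2273 → Nov 22, 2274: 365 days.
Nov 22, 2274 → Nov 22, 2275: 365 days.
Nov 22, 2275 → Nov 22, 2276: 366 days (Feb 29, 2276 is in that span).
Nov 22, 2276 → Nov 22, 2277: 365 days.
Nov 22, 2277 → Nov 22, 2278: 365 days.
Nov 22, 2278 → Nov 22, 2279: 365 days.
Nov 22, 2279 → Nov 22, 2280: 366 days (Feb 29, 2280 is in that span).
Nov 22, 2280 → Nov 22, 2281: 365 days.
Nov 22, 2281 → Nov 22, 2282: 365 days.
Nov 22, 2282 → Nov 22, 2283: 365 days.
Nov 22, 2283 → Nov 22, 2284: 366 days (Feb 29, 2284 is in that span).
Nov 22, 2284 → Nov 22, 2285: 365 days.
Nov 22, 2285 → Nov 22, 2286: 365 days.
Nov 22, 2286 → Nov 22, 2287: 365 days.
Nov 22, 2287 → Nov 22, 2288: 366 days (Feb 29, 2288 is in that span).
Nov 22, 2288 → Nov 22, 2289: 365 days.
Nov 22, 2289 → Nov 22, 2290: 365 days.
Nov 22, 2290 → Nov 22, 2291: 365 days.
Nov 22, 2291 → Nov 22, 2292: 366 days (Feb 29, 2292 is in that span).
Nov 22, 2292 → Nov 22, 2293: 365 days.
Nov 22, 2293 → Dec 22, 2293: 30 days (November has 30).
Dec 22, 2293 → Jan 22, 2294: 31 days (December has 31).
Jan 22, 2294 → Feb 22, 2294: 31 days (January has 31).
Feb 22, 2294 → Mar 22, 2294: 28 days (February has 28).
Mar 22, 2294 → Apr 11, 2294: 20 days.
Total: 7810 days.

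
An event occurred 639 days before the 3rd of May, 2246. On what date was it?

August 2, 2244

−365 (one year) → May 3, 2245 (274 left).
−3 → Apr 30, 2245 (end of Apr, 30 days; 271 left).
−30 → Mar 31, 2245 (end of Mar, 31 days; 241 left).
−31 → Feb 28, 2245 (end of Feb, 28 days; 210 left).
−28 → Jan 31, 2245 (end of Jan, 31 days; 182 left).
−31 → Dec 31, 2244 (end of Dec, 31 days; 151 left).
−31 → Nov 30, 2244 (end of Nov, 30 days; 120 left).
−30 → Oct 31, 2244 (end of Oct, 31 days; 90 left).
−31 → Sep 30, 2244 (end of Sep, 30 days; 59 left).
−30 → Aug 31, 2244 (end of Aug, 31 days; 29 left).
−29 → Aug 2, 2244.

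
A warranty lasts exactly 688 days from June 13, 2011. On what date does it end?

+366 (one year; includes Feb 29, 2012) → Jun 13, 2012 (322 left).
Jun has 30 days: +18 → Jul 1, 2012 (304 left).
Jul has 31 days: +31 → Aug 1, 2012 (273 left).
Aug has 31 days: +31 → Sep 1, 2012 (242 left).
Sep has 30 days: +30 → Oct 1, 2012 (212 left).
Oct has 31 days: +31 → Nov 1, 2012 (181 left).
Nov has 30 days: +30 → Dec 1, 2012 (151 left).
Dec has 31 days: +31 → Jan 1, 2013 (120 left).
Jan has 31 days: +31 → Feb 1, 2013 (89 left).
Feb has 28 days: +28 → Mar 1, 2013 (61 left).
Mar has 31 days: +31 → Apr 1, 2013 (30 left).
Apr has 30 days: +30 → May 1, 2013 (0 left).

May 1, 2013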